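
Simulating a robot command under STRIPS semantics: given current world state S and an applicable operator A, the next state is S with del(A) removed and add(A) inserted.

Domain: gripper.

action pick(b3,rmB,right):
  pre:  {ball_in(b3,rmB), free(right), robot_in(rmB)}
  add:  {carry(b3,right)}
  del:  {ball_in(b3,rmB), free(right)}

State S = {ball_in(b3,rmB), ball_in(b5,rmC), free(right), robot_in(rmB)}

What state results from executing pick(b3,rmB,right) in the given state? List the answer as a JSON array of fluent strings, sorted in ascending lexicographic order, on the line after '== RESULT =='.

Progress:
  pre ⊆ S: {ball_in(b3,rmB), free(right), robot_in(rmB)} ⊆ S  — applicable
  S \ del = {ball_in(b5,rmC), robot_in(rmB)}
  ∪ add   = {ball_in(b5,rmC), carry(b3,right), robot_in(rmB)}

== RESULT ==
["ball_in(b5,rmC)", "carry(b3,right)", "robot_in(rmB)"]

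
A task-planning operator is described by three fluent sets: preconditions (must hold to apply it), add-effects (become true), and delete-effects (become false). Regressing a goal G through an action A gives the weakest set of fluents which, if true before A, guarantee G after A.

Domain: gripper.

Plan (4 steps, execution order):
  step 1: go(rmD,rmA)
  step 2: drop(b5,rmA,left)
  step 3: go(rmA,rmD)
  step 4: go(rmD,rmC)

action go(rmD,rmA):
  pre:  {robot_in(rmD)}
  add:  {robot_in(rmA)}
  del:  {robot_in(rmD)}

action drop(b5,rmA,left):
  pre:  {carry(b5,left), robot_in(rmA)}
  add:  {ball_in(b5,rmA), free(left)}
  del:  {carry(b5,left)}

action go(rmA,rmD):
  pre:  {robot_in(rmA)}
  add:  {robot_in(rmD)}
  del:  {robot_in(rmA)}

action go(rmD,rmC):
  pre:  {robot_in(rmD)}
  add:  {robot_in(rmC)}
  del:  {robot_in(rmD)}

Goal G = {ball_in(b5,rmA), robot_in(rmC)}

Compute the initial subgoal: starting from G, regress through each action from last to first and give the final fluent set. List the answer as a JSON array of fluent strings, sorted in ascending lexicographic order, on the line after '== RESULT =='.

Regress step by step:
  through step 4 (go(rmD,rmC)): drop {robot_in(rmC)}, keep {ball_in(b5,rmA)}, require {robot_in(rmD)}
    → {ball_in(b5,rmA), robot_in(rmD)}
  through step 3 (go(rmA,rmD)): drop {robot_in(rmD)}, keep {ball_in(b5,rmA)}, require {robot_in(rmA)}
    → {ball_in(b5,rmA), robot_in(rmA)}
  through step 2 (drop(b5,rmA,left)): drop {ball_in(b5,rmA)}, keep {robot_in(rmA)}, require {carry(b5,left), robot_in(rmA)}
    → {carry(b5,left), robot_in(rmA)}
  through step 1 (go(rmD,rmA)): drop {robot_in(rmA)}, keep {carry(b5,left)}, require {robot_in(rmD)}
    → {carry(b5,left), robot_in(rmD)}

== RESULT ==
["carry(b5,left)", "robot_in(rmD)"]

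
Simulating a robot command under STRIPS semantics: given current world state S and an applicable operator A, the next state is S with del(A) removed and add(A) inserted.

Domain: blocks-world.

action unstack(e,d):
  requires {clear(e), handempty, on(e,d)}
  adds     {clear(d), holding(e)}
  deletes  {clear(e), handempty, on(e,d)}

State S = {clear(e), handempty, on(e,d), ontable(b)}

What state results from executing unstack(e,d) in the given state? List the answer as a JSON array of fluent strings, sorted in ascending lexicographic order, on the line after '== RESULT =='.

Progress:
  pre ⊆ S: {clear(e), handempty, on(e,d)} ⊆ S  — applicable
  S \ del = {ontable(b)}
  ∪ add   = {clear(d), holding(e), ontable(b)}

== RESULT ==
["clear(d)", "holding(e)", "ontable(b)"]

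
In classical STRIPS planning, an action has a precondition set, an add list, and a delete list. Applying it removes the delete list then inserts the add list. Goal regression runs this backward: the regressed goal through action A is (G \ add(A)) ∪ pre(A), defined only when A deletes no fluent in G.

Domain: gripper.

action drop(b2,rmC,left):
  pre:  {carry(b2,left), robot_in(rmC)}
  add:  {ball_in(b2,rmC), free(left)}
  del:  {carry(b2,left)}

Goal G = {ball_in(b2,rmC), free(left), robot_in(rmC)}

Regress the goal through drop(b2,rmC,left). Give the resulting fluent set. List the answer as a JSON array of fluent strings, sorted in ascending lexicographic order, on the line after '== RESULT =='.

Compute (G \ add) ∪ pre:
  G ∩ del = {}  (empty — regression defined)
  G \ add = {ball_in(b2,rmC), free(left), robot_in(rmC)} \ {ball_in(b2,rmC), free(left)} = {robot_in(rmC)}
  ∪ pre   = {robot_in(rmC)} ∪ {carry(b2,left), robot_in(rmC)}
          = {carry(b2,left), robot_in(rmC)}

== RESULT ==
["carry(b2,left)", "robot_in(rmC)"]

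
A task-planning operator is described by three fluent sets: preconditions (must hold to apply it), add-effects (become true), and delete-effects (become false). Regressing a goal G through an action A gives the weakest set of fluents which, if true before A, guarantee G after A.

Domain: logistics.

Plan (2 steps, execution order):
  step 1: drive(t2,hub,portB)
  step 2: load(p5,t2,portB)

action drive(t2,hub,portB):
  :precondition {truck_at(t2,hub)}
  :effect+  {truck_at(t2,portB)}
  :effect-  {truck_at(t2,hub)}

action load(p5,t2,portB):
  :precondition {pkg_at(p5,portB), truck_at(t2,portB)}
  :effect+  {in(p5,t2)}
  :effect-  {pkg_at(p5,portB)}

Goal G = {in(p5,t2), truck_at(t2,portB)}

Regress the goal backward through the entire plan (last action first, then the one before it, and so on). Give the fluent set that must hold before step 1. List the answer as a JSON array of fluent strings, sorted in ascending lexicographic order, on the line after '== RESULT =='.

Work backward from the goal:
  through step 2 (load(p5,t2,portB)): drop {in(p5,t2)}, keep {truck_at(t2,portB)}, require {pkg_at(p5,portB), truck_at(t2,portB)}
    → {pkg_at(p5,portB), truck_at(t2,portB)}
  through step 1 (drive(t2,hub,portB)): drop {truck_at(t2,portB)}, keep {pkg_at(p5,portB)}, require {truck_at(t2,hub)}
    → {pkg_at(p5,portB), truck_at(t2,hub)}

== RESULT ==
["pkg_at(p5,portB)", "truck_at(t2,hub)"]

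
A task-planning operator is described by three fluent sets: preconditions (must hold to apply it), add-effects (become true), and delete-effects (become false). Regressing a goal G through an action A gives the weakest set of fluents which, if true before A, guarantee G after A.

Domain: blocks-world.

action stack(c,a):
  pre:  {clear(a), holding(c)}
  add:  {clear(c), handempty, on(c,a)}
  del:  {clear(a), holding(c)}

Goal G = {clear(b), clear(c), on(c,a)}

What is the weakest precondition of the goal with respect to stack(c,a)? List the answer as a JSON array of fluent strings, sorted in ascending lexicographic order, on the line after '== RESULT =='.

Regress:
  G ∩ del = {}  (empty — regression defined)
  G \ add = {clear(b), clear(c), on(c,a)} \ {clear(c), handempty, on(c,a)} = {clear(b)}
  ∪ pre   = {clear(b)} ∪ {clear(a), holding(c)}
          = {clear(a), clear(b), holding(c)}

== RESULT ==
["clear(a)", "clear(b)", "holding(c)"]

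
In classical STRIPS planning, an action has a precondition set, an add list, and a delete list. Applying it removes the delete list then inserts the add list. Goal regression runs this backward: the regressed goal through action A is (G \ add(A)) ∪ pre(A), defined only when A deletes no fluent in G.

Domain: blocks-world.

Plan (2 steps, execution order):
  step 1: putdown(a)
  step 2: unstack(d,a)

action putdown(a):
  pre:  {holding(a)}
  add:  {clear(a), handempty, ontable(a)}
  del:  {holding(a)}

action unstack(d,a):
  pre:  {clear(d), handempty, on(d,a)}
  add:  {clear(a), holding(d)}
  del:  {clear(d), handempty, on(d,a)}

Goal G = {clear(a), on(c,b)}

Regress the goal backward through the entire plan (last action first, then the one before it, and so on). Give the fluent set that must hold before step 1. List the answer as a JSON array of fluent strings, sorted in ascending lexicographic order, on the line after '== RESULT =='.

Regress step by step:
  through step 2 (unstack(d,a)): drop {clear(a)}, keep {on(c,b)}, require {clear(d), handempty, on(d,a)}
    → {clear(d), handempty, on(c,b), on(d,a)}
  through step 1 (putdown(a)): drop {handempty}, keep {clear(d), on(c,b), on(d,a)}, require {holding(a)}
    → {clear(d), holding(a), on(c,b), on(d,a)}

== RESULT ==
["clear(d)", "holding(a)", "on(c,b)", "on(d,a)"]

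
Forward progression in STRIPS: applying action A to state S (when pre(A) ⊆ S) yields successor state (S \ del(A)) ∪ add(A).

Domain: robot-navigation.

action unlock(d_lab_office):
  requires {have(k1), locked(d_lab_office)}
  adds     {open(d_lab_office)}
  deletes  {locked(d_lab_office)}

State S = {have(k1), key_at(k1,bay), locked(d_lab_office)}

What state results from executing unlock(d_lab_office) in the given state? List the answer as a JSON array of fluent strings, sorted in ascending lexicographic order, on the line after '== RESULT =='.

Compute (S \ del) ∪ add:
  pre ⊆ S: {have(k1), locked(d_lab_office)} ⊆ S  — applicable
  S \ del = {have(k1), key_at(k1,bay)}
  ∪ add   = {have(k1), key_at(k1,bay), open(d_lab_office)}

== RESULT ==
["have(k1)", "key_at(k1,bay)", "open(d_lab_office)"]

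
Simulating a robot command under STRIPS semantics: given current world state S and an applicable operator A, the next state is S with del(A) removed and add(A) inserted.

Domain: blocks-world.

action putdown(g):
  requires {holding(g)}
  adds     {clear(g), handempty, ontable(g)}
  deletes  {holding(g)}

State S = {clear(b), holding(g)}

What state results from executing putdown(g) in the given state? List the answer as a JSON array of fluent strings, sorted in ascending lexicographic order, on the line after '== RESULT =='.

Compute (S \ del) ∪ add:
  pre ⊆ S: {holding(g)} ⊆ S  — applicable
  S \ del = {clear(b)}
  ∪ add   = {clear(b), clear(g), handempty, ontable(g)}

== RESULT ==
["clear(b)", "clear(g)", "handempty", "ontable(g)"]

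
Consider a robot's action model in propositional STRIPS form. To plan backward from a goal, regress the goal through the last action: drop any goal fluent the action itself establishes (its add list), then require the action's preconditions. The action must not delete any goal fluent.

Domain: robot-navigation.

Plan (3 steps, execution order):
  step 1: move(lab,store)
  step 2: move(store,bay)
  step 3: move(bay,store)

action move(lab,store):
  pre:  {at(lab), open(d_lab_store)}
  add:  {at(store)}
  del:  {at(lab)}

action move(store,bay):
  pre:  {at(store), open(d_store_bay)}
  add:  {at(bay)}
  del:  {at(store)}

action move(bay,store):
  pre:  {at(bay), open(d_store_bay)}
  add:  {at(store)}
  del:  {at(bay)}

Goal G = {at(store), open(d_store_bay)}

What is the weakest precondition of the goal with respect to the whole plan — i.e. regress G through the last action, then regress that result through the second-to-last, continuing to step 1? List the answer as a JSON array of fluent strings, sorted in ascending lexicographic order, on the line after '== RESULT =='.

Work backward from the goal:
  through step 3 (move(bay,store)): drop {at(store)}, keep {open(d_store_bay)}, require {at(bay), open(d_store_bay)}
    → {at(bay), open(d_store_bay)}
  through step 2 (move(store,bay)): drop {at(bay)}, keep {open(d_store_bay)}, require {at(store), open(d_store_bay)}
    → {at(store), open(d_store_bay)}
  through step 1 (move(lab,store)): drop {at(store)}, keep {open(d_store_bay)}, require {at(lab), open(d_lab_store)}
    → {at(lab), open(d_lab_store), open(d_store_bay)}

== RESULT ==
["at(lab)", "open(d_lab_store)", "open(d_store_bay)"]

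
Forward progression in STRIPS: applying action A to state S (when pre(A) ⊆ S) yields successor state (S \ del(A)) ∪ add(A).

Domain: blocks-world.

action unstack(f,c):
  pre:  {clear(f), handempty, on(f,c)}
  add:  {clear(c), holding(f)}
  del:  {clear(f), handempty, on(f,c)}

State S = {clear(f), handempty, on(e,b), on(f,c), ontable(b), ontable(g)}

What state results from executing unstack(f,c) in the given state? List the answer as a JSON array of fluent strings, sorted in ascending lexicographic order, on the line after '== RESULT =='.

Compute (S \ del) ∪ add:
  pre ⊆ S: {clear(f), handempty, on(f,c)} ⊆ S  — applicable
  S \ del = {on(e,b), ontable(b), ontable(g)}
  ∪ add   = {clear(c), holding(f), on(e,b), ontable(b), ontable(g)}

== RESULT ==
["clear(c)", "holding(f)", "on(e,b)", "ontable(b)", "ontable(g)"]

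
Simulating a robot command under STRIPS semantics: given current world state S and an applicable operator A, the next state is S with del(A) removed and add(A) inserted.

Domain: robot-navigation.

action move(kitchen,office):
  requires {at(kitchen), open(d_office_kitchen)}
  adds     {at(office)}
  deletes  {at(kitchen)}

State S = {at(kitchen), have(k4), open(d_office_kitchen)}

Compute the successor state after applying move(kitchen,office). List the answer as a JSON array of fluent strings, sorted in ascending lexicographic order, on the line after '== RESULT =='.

Progress:
  pre ⊆ S: {at(kitchen), open(d_office_kitchen)} ⊆ S  — applicable
  S \ del = {have(k4), open(d_office_kitchen)}
  ∪ add   = {at(office), have(k4), open(d_office_kitchen)}

== RESULT ==
["at(office)", "have(k4)", "open(d_office_kitchen)"]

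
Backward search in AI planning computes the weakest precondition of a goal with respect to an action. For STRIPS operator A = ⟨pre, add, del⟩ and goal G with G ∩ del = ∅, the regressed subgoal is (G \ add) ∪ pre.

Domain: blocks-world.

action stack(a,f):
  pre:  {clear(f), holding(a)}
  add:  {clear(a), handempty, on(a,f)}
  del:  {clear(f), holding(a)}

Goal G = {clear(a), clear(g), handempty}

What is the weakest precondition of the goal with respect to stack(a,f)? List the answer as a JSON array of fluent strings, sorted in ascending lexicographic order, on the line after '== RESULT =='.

Compute (G \ add) ∪ pre:
  G ∩ del = {}  (empty — regression defined)
  G \ add = {clear(a), clear(g), handempty} \ {clear(a), handempty, on(a,f)} = {clear(g)}
  ∪ pre   = {clear(g)} ∪ {clear(f), holding(a)}
          = {clear(f), clear(g), holding(a)}

== RESULT ==
["clear(f)", "clear(g)", "holding(a)"]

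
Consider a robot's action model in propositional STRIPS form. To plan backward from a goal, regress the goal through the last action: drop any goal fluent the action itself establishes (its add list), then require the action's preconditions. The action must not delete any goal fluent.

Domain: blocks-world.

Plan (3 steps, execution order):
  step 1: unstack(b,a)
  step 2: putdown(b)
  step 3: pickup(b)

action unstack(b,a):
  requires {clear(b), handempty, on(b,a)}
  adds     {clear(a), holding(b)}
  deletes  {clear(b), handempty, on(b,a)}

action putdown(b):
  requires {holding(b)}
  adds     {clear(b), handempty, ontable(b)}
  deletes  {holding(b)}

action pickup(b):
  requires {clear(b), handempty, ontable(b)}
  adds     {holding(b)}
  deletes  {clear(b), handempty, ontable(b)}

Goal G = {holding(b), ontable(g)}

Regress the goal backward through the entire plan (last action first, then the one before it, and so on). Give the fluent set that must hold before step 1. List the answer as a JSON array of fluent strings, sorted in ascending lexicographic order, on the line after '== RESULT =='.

Regress step by step:
  through step 3 (pickup(b)): drop {holding(b)}, keep {ontable(g)}, require {clear(b), handempty, ontable(b)}
    → {clear(b), handempty, ontable(b), ontable(g)}
  through step 2 (putdown(b)): drop {clear(b), handempty, ontable(b)}, keep {ontable(g)}, require {holding(b)}
    → {holding(b), ontable(g)}
  through step 1 (unstack(b,a)): drop {holding(b)}, keep {ontable(g)}, require {clear(b), handempty, on(b,a)}
    → {clear(b), handempty, on(b,a), ontable(g)}

== RESULT ==
["clear(b)", "handempty", "on(b,a)", "ontable(g)"]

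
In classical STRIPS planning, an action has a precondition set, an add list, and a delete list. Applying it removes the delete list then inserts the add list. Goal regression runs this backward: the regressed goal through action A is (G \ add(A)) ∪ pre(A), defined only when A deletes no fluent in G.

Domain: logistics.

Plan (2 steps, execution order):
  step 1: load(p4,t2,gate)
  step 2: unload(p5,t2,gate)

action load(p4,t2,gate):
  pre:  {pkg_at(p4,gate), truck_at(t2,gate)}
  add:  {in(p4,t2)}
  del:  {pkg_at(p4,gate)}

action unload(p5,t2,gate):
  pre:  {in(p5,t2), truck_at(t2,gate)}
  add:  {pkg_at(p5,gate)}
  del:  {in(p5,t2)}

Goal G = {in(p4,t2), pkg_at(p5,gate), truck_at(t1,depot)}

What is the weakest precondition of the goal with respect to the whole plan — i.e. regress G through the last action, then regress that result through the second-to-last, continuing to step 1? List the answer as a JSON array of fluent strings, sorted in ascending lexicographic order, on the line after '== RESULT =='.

Work backward from the goal:
  through step 2 (unload(p5,t2,gate)): drop {pkg_at(p5,gate)}, keep {in(p4,t2), truck_at(t1,depot)}, require {in(p5,t2), truck_at(t2,gate)}
    → {in(p4,t2), in(p5,t2), truck_at(t1,depot), truck_at(t2,gate)}
  through step 1 (load(p4,t2,gate)): drop {in(p4,t2)}, keep {in(p5,t2), truck_at(t1,depot), truck_at(t2,gate)}, require {pkg_at(p4,gate), truck_at(t2,gate)}
    → {in(p5,t2), pkg_at(p4,gate), truck_at(t1,depot), truck_at(t2,gate)}

== RESULT ==
["in(p5,t2)", "pkg_at(p4,gate)", "truck_at(t1,depot)", "truck_at(t2,gate)"]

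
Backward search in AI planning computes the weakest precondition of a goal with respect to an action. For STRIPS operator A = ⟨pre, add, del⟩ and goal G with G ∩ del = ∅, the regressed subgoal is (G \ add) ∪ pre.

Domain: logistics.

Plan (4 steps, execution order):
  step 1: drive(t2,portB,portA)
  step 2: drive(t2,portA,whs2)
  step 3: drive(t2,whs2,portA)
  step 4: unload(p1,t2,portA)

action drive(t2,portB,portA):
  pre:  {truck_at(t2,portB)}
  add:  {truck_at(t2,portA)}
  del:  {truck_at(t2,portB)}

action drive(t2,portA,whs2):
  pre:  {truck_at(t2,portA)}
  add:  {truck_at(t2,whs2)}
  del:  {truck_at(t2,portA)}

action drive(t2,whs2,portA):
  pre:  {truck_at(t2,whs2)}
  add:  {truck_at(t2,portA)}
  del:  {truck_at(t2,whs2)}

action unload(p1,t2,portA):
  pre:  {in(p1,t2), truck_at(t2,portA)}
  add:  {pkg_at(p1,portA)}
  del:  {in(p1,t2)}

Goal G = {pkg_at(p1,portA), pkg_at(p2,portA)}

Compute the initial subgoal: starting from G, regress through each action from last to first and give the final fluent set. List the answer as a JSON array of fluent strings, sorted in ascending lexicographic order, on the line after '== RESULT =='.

Work backward from the goal:
  through step 4 (unload(p1,t2,portA)): drop {pkg_at(p1,portA)}, keep {pkg_at(p2,portA)}, require {in(p1,t2), truck_at(t2,portA)}
    → {in(p1,t2), pkg_at(p2,portA), truck_at(t2,portA)}
  through step 3 (drive(t2,whs2,portA)): drop {truck_at(t2,portA)}, keep {in(p1,t2), pkg_at(p2,portA)}, require {truck_at(t2,whs2)}
    → {in(p1,t2), pkg_at(p2,portA), truck_at(t2,whs2)}
  through step 2 (drive(t2,portA,whs2)): drop {truck_at(t2,whs2)}, keep {in(p1,t2), pkg_at(p2,portA)}, require {truck_at(t2,portA)}
    → {in(p1,t2), pkg_at(p2,portA), truck_at(t2,portA)}
  through step 1 (drive(t2,portB,portA)): drop {truck_at(t2,portA)}, keep {in(p1,t2), pkg_at(p2,portA)}, require {truck_at(t2,portB)}
    → {in(p1,t2), pkg_at(p2,portA), truck_at(t2,portB)}

== RESULT ==
["in(p1,t2)", "pkg_at(p2,portA)", "truck_at(t2,portB)"]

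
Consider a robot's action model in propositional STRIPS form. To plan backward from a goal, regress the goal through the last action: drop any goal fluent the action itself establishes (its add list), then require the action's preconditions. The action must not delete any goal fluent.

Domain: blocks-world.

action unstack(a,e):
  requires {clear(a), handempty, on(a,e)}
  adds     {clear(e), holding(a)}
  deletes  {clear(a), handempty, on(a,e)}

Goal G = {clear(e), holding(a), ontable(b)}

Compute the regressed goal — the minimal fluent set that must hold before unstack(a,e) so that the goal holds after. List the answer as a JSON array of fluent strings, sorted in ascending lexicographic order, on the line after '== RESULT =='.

Regress:
  G ∩ del = {}  (empty — regression defined)
  G \ add = {clear(e), holding(a), ontable(b)} \ {clear(e), holding(a)} = {ontable(b)}
  ∪ pre   = {ontable(b)} ∪ {clear(a), handempty, on(a,e)}
          = {clear(a), handempty, on(a,e), ontable(b)}

== RESULT ==
["clear(a)", "handempty", "on(a,e)", "ontable(b)"]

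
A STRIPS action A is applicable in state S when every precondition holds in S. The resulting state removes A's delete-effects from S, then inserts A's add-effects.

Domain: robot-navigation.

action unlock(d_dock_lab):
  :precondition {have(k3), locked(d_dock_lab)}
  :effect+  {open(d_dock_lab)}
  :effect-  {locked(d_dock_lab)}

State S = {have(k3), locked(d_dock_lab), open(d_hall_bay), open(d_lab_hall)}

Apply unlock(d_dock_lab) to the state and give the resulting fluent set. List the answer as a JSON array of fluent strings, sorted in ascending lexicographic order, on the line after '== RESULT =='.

Progress:
  pre ⊆ S: {have(k3), locked(d_dock_lab)} ⊆ S  — applicable
  S \ del = {have(k3), open(d_hall_bay), open(d_lab_hall)}
  ∪ add   = {have(k3), open(d_dock_lab), open(d_hall_bay), open(d_lab_hall)}

== RESULT ==
["have(k3)", "open(d_dock_lab)", "open(d_hall_bay)", "open(d_lab_hall)"]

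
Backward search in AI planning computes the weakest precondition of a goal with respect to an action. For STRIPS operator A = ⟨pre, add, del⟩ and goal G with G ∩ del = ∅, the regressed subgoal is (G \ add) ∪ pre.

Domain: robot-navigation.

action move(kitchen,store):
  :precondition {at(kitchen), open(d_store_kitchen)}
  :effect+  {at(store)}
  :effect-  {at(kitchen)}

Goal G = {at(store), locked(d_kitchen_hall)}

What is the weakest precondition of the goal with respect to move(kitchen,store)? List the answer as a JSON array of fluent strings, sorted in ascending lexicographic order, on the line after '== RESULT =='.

Regress:
  G ∩ del = {}  (empty — regression defined)
  G \ add = {at(store), locked(d_kitchen_hall)} \ {at(store)} = {locked(d_kitchen_hall)}
  ∪ pre   = {locked(d_kitchen_hall)} ∪ {at(kitchen), open(d_store_kitchen)}
          = {at(kitchen), locked(d_kitchen_hall), open(d_store_kitchen)}

== RESULT ==
["at(kitchen)", "locked(d_kitchen_hall)", "open(d_store_kitchen)"]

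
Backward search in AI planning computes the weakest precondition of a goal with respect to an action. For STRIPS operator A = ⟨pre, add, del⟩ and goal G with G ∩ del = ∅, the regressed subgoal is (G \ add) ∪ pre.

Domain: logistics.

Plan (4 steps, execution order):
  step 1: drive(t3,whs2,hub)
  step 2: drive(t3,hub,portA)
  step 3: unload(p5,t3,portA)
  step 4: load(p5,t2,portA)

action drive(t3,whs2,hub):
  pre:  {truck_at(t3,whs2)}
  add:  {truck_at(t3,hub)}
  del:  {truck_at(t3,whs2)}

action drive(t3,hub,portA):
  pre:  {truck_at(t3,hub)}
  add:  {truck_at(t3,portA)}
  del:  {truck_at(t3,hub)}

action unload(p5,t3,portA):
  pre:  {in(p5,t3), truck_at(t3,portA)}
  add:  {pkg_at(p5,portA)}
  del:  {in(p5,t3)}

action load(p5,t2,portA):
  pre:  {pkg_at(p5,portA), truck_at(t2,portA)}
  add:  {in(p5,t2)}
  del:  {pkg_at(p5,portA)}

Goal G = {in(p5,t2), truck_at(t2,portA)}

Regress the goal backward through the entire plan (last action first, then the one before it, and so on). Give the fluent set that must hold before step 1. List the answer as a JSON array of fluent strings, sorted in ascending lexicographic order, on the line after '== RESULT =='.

Regress step by step:
  through step 4 (load(p5,t2,portA)): drop {in(p5,t2)}, keep {truck_at(t2,portA)}, require {pkg_at(p5,portA), truck_at(t2,portA)}
    → {pkg_at(p5,portA), truck_at(t2,portA)}
  through step 3 (unload(p5,t3,portA)): drop {pkg_at(p5,portA)}, keep {truck_at(t2,portA)}, require {in(p5,t3), truck_at(t3,portA)}
    → {in(p5,t3), truck_at(t2,portA), truck_at(t3,portA)}
  through step 2 (drive(t3,hub,portA)): drop {truck_at(t3,portA)}, keep {in(p5,t3), truck_at(t2,portA)}, require {truck_at(t3,hub)}
    → {in(p5,t3), truck_at(t2,portA), truck_at(t3,hub)}
  through step 1 (drive(t3,whs2,hub)): drop {truck_at(t3,hub)}, keep {in(p5,t3), truck_at(t2,portA)}, require {truck_at(t3,whs2)}
    → {in(p5,t3), truck_at(t2,portA), truck_at(t3,whs2)}

== RESULT ==
["in(p5,t3)", "truck_at(t2,portA)", "truck_at(t3,whs2)"]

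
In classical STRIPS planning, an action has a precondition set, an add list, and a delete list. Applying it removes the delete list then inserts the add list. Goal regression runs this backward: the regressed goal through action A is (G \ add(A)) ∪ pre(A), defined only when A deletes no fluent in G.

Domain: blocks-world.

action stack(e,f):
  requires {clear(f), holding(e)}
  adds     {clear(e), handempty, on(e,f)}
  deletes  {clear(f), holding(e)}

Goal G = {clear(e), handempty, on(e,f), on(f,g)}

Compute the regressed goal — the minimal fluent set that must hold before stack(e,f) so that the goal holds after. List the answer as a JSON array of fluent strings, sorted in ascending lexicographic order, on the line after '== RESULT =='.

Compute (G \ add) ∪ pre:
  G ∩ del = {}  (empty — regression defined)
  G \ add = {clear(e), handempty, on(e,f), on(f,g)} \ {clear(e), handempty, on(e,f)} = {on(f,g)}
  ∪ pre   = {on(f,g)} ∪ {clear(f), holding(e)}
          = {clear(f), holding(e), on(f,g)}

== RESULT ==
["clear(f)", "holding(e)", "on(f,g)"]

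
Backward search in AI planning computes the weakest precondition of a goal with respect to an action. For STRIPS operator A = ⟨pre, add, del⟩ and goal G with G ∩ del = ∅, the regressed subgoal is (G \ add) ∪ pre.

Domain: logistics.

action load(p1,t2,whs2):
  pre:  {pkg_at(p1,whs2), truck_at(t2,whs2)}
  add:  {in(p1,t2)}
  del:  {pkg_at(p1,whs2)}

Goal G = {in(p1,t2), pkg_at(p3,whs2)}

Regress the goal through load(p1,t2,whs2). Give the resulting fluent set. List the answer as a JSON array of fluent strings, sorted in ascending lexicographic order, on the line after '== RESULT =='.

Compute (G \ add) ∪ pre:
  G ∩ del = {}  (empty — regression defined)
  G \ add = {in(p1,t2), pkg_at(p3,whs2)} \ {in(p1,t2)} = {pkg_at(p3,whs2)}
  ∪ pre   = {pkg_at(p3,whs2)} ∪ {pkg_at(p1,whs2), truck_at(t2,whs2)}
          = {pkg_at(p1,whs2), pkg_at(p3,whs2), truck_at(t2,whs2)}

== RESULT ==
["pkg_at(p1,whs2)", "pkg_at(p3,whs2)", "truck_at(t2,whs2)"]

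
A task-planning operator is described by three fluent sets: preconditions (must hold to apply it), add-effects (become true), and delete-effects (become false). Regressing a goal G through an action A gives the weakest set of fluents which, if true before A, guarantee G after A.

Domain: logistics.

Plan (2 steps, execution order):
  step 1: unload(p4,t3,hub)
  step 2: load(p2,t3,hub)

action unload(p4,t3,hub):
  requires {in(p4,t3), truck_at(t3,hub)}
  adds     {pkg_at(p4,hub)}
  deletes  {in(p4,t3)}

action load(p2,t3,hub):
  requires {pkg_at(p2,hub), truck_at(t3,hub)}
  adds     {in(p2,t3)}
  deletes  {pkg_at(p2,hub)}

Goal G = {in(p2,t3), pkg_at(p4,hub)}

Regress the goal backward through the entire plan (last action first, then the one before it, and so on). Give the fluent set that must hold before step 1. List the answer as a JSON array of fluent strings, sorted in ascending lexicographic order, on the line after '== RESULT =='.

Regress step by step:
  through step 2 (load(p2,t3,hub)): drop {in(p2,t3)}, keep {pkg_at(p4,hub)}, require {pkg_at(p2,hub), truck_at(t3,hub)}
    → {pkg_at(p2,hub), pkg_at(p4,hub), truck_at(t3,hub)}
  through step 1 (unload(p4,t3,hub)): drop {pkg_at(p4,hub)}, keep {pkg_at(p2,hub), truck_at(t3,hub)}, require {in(p4,t3), truck_at(t3,hub)}
    → {in(p4,t3), pkg_at(p2,hub), truck_at(t3,hub)}

== RESULT ==
["in(p4,t3)", "pkg_at(p2,hub)", "truck_at(t3,hub)"]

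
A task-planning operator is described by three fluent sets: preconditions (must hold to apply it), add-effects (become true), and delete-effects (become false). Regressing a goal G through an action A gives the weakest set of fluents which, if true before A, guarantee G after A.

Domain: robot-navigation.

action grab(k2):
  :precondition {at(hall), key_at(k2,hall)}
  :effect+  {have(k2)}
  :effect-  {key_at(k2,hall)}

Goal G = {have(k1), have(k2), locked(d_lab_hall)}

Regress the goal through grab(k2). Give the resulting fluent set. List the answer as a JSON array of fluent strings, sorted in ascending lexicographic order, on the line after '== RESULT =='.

Regress:
  G ∩ del = {}  (empty — regression defined)
  G \ add = {have(k1), have(k2), locked(d_lab_hall)} \ {have(k2)} = {have(k1), locked(d_lab_hall)}
  ∪ pre   = {have(k1), locked(d_lab_hall)} ∪ {at(hall), key_at(k2,hall)}
          = {at(hall), have(k1), key_at(k2,hall), locked(d_lab_hall)}

== RESULT ==
["at(hall)", "have(k1)", "key_at(k2,hall)", "locked(d_lab_hall)"]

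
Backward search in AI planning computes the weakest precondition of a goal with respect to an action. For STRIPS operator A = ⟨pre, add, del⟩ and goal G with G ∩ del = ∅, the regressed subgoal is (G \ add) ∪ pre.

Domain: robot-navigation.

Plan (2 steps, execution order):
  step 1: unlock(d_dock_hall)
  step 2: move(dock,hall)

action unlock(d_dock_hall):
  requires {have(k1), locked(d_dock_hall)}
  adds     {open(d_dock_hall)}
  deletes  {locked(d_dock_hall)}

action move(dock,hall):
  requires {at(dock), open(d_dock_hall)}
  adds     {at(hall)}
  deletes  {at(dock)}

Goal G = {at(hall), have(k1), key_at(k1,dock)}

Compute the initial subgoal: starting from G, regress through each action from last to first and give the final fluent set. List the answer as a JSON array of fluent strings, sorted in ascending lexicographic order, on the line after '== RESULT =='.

Work backward from the goal:
  through step 2 (move(dock,hall)): drop {at(hall)}, keep {have(k1), key_at(k1,dock)}, require {at(dock), open(d_dock_hall)}
    → {at(dock), have(k1), key_at(k1,dock), open(d_dock_hall)}
  through step 1 (unlock(d_dock_hall)): drop {open(d_dock_hall)}, keep {at(dock), have(k1), key_at(k1,dock)}, require {have(k1), locked(d_dock_hall)}
    → {at(dock), have(k1), key_at(k1,dock), locked(d_dock_hall)}

== RESULT ==
["at(dock)", "have(k1)", "key_at(k1,dock)", "locked(d_dock_hall)"]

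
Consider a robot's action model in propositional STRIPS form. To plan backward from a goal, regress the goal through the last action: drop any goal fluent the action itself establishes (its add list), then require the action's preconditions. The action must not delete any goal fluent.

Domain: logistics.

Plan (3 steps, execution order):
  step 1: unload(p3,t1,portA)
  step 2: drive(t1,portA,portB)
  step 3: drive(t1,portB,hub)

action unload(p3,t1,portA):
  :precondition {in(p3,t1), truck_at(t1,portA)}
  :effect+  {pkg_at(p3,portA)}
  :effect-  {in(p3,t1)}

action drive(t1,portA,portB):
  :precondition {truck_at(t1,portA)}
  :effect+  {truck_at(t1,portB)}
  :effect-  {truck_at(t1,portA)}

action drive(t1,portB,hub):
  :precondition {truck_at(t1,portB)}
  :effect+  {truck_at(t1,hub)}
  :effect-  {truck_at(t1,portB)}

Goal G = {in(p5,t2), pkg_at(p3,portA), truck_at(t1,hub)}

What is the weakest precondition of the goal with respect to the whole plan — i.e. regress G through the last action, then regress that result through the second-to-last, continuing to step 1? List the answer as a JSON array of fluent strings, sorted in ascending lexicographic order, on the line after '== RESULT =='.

Regress step by step:
  through step 3 (drive(t1,portB,hub)): drop {truck_at(t1,hub)}, keep {in(p5,t2), pkg_at(p3,portA)}, require {truck_at(t1,portB)}
    → {in(p5,t2), pkg_at(p3,portA), truck_at(t1,portB)}
  through step 2 (drive(t1,portA,portB)): drop {truck_at(t1,portB)}, keep {in(p5,t2), pkg_at(p3,portA)}, require {truck_at(t1,portA)}
    → {in(p5,t2), pkg_at(p3,portA), truck_at(t1,portA)}
  through step 1 (unload(p3,t1,portA)): drop {pkg_at(p3,portA)}, keep {in(p5,t2), truck_at(t1,portA)}, require {in(p3,t1), truck_at(t1,portA)}
    → {in(p3,t1), in(p5,t2), truck_at(t1,portA)}

== RESULT ==
["in(p3,t1)", "in(p5,t2)", "truck_at(t1,portA)"]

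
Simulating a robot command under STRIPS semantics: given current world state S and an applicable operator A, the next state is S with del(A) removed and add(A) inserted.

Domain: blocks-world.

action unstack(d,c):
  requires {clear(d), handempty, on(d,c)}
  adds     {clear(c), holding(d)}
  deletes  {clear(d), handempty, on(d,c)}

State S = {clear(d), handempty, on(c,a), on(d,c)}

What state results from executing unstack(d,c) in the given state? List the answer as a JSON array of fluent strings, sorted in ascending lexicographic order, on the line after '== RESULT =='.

Compute (S \ del) ∪ add:
  pre ⊆ S: {clear(d), handempty, on(d,c)} ⊆ S  — applicable
  S \ del = {on(c,a)}
  ∪ add   = {clear(c), holding(d), on(c,a)}

== RESULT ==
["clear(c)", "holding(d)", "on(c,a)"]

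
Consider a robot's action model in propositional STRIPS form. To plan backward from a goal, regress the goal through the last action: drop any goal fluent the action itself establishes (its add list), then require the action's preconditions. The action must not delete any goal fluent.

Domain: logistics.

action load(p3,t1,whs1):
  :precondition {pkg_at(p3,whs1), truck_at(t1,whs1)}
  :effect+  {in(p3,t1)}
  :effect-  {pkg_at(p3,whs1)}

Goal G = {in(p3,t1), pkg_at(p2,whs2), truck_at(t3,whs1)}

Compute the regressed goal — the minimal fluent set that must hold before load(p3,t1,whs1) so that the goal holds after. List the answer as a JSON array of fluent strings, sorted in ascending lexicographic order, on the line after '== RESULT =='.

Regress:
  G ∩ del = {}  (empty — regression defined)
  G \ add = {in(p3,t1), pkg_at(p2,whs2), truck_at(t3,whs1)} \ {in(p3,t1)} = {pkg_at(p2,whs2), truck_at(t3,whs1)}
  ∪ pre   = {pkg_at(p2,whs2), truck_at(t3,whs1)} ∪ {pkg_at(p3,whs1), truck_at(t1,whs1)}
          = {pkg_at(p2,whs2), pkg_at(p3,whs1), truck_at(t1,whs1), truck_at(t3,whs1)}

== RESULT ==
["pkg_at(p2,whs2)", "pkg_at(p3,whs1)", "truck_at(t1,whs1)", "truck_at(t3,whs1)"]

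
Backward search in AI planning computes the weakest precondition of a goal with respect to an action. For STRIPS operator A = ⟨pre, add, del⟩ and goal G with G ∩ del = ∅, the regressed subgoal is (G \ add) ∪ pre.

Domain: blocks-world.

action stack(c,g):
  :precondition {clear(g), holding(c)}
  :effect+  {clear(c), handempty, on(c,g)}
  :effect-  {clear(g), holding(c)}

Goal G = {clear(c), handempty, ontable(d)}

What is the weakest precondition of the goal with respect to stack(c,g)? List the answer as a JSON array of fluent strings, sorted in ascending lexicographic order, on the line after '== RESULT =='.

Regress:
  G ∩ del = {}  (empty — regression defined)
  G \ add = {clear(c), handempty, ontable(d)} \ {clear(c), handempty, on(c,g)} = {ontable(d)}
  ∪ pre   = {ontable(d)} ∪ {clear(g), holding(c)}
          = {clear(g), holding(c), ontable(d)}

== RESULT ==
["clear(g)", "holding(c)", "ontable(d)"]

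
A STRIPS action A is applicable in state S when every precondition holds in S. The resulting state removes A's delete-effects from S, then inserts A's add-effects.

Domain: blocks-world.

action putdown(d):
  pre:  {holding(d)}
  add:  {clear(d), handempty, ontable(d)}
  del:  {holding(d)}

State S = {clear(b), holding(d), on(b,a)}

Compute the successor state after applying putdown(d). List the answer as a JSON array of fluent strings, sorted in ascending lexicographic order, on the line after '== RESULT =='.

Compute (S \ del) ∪ add:
  pre ⊆ S: {holding(d)} ⊆ S  — applicable
  S \ del = {clear(b), on(b,a)}
  ∪ add   = {clear(b), clear(d), handempty, on(b,a), ontable(d)}

== RESULT ==
["clear(b)", "clear(d)", "handempty", "on(b,a)", "ontable(d)"]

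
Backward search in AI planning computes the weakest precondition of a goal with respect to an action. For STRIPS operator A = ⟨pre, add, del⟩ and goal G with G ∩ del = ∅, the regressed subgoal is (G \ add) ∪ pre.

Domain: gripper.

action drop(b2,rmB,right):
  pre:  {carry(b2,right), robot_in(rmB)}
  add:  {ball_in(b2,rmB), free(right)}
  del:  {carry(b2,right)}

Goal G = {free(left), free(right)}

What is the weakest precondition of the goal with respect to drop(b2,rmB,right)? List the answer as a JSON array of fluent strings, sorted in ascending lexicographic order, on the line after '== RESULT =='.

Regress:
  G ∩ del = {}  (empty — regression defined)
  G \ add = {free(left), free(right)} \ {ball_in(b2,rmB), free(right)} = {free(left)}
  ∪ pre   = {free(left)} ∪ {carry(b2,right), robot_in(rmB)}
          = {carry(b2,right), free(left), robot_in(rmB)}

== RESULT ==
["carry(b2,right)", "free(left)", "robot_in(rmB)"]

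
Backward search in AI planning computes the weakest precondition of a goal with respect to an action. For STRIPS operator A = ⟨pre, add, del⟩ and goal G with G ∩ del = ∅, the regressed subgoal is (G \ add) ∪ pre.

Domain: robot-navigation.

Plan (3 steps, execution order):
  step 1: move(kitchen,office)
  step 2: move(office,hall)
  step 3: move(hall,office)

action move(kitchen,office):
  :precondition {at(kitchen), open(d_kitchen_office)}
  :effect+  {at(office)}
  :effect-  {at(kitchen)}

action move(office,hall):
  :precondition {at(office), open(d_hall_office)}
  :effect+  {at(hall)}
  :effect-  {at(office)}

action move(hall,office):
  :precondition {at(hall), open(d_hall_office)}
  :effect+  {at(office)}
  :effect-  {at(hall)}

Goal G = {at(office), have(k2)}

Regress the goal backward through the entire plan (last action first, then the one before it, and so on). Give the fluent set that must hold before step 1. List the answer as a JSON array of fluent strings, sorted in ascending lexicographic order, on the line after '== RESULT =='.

Regress step by step:
  through step 3 (move(hall,office)): drop {at(office)}, keep {have(k2)}, require {at(hall), open(d_hall_office)}
    → {at(hall), have(k2), open(d_hall_office)}
  through step 2 (move(office,hall)): drop {at(hall)}, keep {have(k2), open(d_hall_office)}, require {at(office), open(d_hall_office)}
    → {at(office), have(k2), open(d_hall_office)}
  through step 1 (move(kitchen,office)): drop {at(office)}, keep {have(k2), open(d_hall_office)}, require {at(kitchen), open(d_kitchen_office)}
    → {at(kitchen), have(k2), open(d_hall_office), open(d_kitchen_office)}

== RESULT ==
["at(kitchen)", "have(k2)", "open(d_hall_office)", "open(d_kitchen_office)"]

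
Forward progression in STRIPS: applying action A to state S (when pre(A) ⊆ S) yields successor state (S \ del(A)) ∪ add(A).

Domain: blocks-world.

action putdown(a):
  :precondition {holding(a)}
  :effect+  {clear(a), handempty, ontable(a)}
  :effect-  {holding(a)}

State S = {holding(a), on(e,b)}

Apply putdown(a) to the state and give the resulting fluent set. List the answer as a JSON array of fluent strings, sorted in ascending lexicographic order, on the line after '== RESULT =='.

Compute (S \ del) ∪ add:
  pre ⊆ S: {holding(a)} ⊆ S  — applicable
  S \ del = {on(e,b)}
  ∪ add   = {clear(a), handempty, on(e,b), ontable(a)}

== RESULT ==
["clear(a)", "handempty", "on(e,b)", "ontable(a)"]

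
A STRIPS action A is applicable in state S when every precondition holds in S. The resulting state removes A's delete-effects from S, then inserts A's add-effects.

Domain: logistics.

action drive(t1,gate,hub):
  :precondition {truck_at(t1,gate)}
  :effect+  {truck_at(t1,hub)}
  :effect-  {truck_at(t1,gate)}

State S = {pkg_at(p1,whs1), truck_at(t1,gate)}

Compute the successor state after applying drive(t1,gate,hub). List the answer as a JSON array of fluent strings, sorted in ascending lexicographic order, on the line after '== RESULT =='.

Compute (S \ del) ∪ add:
  pre ⊆ S: {truck_at(t1,gate)} ⊆ S  — applicable
  S \ del = {pkg_at(p1,whs1)}
  ∪ add   = {pkg_at(p1,whs1), truck_at(t1,hub)}

== RESULT ==
["pkg_at(p1,whs1)", "truck_at(t1,hub)"]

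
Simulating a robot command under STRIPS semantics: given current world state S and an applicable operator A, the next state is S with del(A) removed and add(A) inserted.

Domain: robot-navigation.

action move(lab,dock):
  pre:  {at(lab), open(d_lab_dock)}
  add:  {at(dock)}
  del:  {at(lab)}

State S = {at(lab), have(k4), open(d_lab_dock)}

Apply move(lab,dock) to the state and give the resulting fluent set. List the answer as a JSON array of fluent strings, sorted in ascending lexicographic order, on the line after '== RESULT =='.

Progress:
  pre ⊆ S: {at(lab), open(d_lab_dock)} ⊆ S  — applicable
  S \ del = {have(k4), open(d_lab_dock)}
  ∪ add   = {at(dock), have(k4), open(d_lab_dock)}

== RESULT ==
["at(dock)", "have(k4)", "open(d_lab_dock)"]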